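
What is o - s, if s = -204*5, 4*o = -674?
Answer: 1703/2 ≈ 851.50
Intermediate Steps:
o = -337/2 (o = (¼)*(-674) = -337/2 ≈ -168.50)
s = -1020 (s = -17*60 = -1020)
o - s = -337/2 - 1*(-1020) = -337/2 + 1020 = 1703/2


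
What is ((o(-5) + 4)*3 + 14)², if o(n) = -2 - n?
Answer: 1225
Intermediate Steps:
((o(-5) + 4)*3 + 14)² = (((-2 - 1*(-5)) + 4)*3 + 14)² = (((-2 + 5) + 4)*3 + 14)² = ((3 + 4)*3 + 14)² = (7*3 + 14)² = (21 + 14)² = 35² = 1225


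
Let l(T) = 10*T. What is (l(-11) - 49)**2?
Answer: 25281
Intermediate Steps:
(l(-11) - 49)**2 = (10*(-11) - 49)**2 = (-110 - 49)**2 = (-159)**2 = 25281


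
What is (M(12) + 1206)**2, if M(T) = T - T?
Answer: 1454436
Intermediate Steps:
M(T) = 0
(M(12) + 1206)**2 = (0 + 1206)**2 = 1206**2 = 1454436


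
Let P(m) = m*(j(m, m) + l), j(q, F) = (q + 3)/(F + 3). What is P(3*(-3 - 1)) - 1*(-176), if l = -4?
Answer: 212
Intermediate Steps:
j(q, F) = (3 + q)/(3 + F)
P(m) = -3*m (P(m) = m*((3 + m)/(3 + m) - 4) = m*(1 - 4) = m*(-3) = -3*m)
P(3*(-3 - 1)) - 1*(-176) = -9*(-3 - 1) - 1*(-176) = -9*(-4) + 176 = -3*(-12) + 176 = 36 + 176 = 212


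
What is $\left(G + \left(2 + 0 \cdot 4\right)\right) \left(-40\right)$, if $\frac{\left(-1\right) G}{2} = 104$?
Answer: $8240$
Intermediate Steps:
$G = -208$ ($G = \left(-2\right) 104 = -208$)
$\left(G + \left(2 + 0 \cdot 4\right)\right) \left(-40\right) = \left(-208 + \left(2 + 0 \cdot 4\right)\right) \left(-40\right) = \left(-208 + \left(2 + 0\right)\right) \left(-40\right) = \left(-208 + 2\right) \left(-40\right) = \left(-206\right) \left(-40\right) = 8240$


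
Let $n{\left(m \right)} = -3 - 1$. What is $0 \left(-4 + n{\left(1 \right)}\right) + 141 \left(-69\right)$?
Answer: $-9729$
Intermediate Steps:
$n{\left(m \right)} = -4$ ($n{\left(m \right)} = -3 - 1 = -4$)
$0 \left(-4 + n{\left(1 \right)}\right) + 141 \left(-69\right) = 0 \left(-4 - 4\right) + 141 \left(-69\right) = 0 \left(-8\right) - 9729 = 0 - 9729 = -9729$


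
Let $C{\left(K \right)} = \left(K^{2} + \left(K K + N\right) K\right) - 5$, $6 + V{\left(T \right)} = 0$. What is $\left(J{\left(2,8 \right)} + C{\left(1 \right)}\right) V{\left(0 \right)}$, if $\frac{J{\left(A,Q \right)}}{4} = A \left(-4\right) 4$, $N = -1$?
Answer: $792$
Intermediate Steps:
$J{\left(A,Q \right)} = - 64 A$ ($J{\left(A,Q \right)} = 4 A \left(-4\right) 4 = 4 - 4 A 4 = 4 \left(- 16 A\right) = - 64 A$)
$V{\left(T \right)} = -6$ ($V{\left(T \right)} = -6 + 0 = -6$)
$C{\left(K \right)} = -5 + K^{2} + K \left(-1 + K^{2}\right)$ ($C{\left(K \right)} = \left(K^{2} + \left(K K - 1\right) K\right) - 5 = \left(K^{2} + \left(K^{2} - 1\right) K\right) - 5 = \left(K^{2} + \left(-1 + K^{2}\right) K\right) - 5 = \left(K^{2} + K \left(-1 + K^{2}\right)\right) - 5 = -5 + K^{2} + K \left(-1 + K^{2}\right)$)
$\left(J{\left(2,8 \right)} + C{\left(1 \right)}\right) V{\left(0 \right)} = \left(\left(-64\right) 2 + \left(-5 + 1^{2} + 1^{3} - 1\right)\right) \left(-6\right) = \left(-128 + \left(-5 + 1 + 1 - 1\right)\right) \left(-6\right) = \left(-128 - 4\right) \left(-6\right) = \left(-132\right) \left(-6\right) = 792$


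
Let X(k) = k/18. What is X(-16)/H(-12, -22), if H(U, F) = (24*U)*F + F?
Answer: -4/28413 ≈ -0.00014078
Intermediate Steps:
H(U, F) = F + 24*F*U (H(U, F) = 24*F*U + F = F + 24*F*U)
X(k) = k/18 (X(k) = k*(1/18) = k/18)
X(-16)/H(-12, -22) = ((1/18)*(-16))/((-22*(1 + 24*(-12)))) = -8*(-1/(22*(1 - 288)))/9 = -8/(9*((-22*(-287)))) = -8/9/6314 = -8/9*1/6314 = -4/28413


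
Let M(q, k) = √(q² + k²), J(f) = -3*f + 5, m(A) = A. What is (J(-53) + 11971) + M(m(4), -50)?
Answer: 12135 + 2*√629 ≈ 12185.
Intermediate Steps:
J(f) = 5 - 3*f
M(q, k) = √(k² + q²)
(J(-53) + 11971) + M(m(4), -50) = ((5 - 3*(-53)) + 11971) + √((-50)² + 4²) = ((5 + 159) + 11971) + √(2500 + 16) = (164 + 11971) + √2516 = 12135 + 2*√629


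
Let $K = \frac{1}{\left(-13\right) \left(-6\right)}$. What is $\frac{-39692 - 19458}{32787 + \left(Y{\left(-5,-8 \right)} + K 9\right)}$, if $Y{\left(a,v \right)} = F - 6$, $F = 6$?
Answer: $- \frac{307580}{170493} \approx -1.8041$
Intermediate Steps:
$Y{\left(a,v \right)} = 0$ ($Y{\left(a,v \right)} = 6 - 6 = 0$)
$K = \frac{1}{78} \approx 0.012821$
$\frac{-39692 - 19458}{32787 + \left(Y{\left(-5,-8 \right)} + K 9\right)} = \frac{-39692 - 19458}{32787 + \left(0 + \frac{1}{78} \cdot 9\right)} = - \frac{59150}{32787 + \left(0 + \frac{3}{26}\right)} = - \frac{59150}{32787 + \frac{3}{26}} = - \frac{59150}{\frac{852465}{26}} = \left(-59150\right) \frac{26}{852465} = - \frac{307580}{170493}$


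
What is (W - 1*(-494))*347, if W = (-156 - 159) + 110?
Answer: 100283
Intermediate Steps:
W = -205 (W = -315 + 110 = -205)
(W - 1*(-494))*347 = (-205 - 1*(-494))*347 = (-205 + 494)*347 = 289*347 = 100283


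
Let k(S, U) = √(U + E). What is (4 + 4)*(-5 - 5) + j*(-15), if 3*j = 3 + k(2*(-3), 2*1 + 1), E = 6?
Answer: -110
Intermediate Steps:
k(S, U) = √(6 + U) (k(S, U) = √(U + 6) = √(6 + U))
j = 2 (j = (3 + √(6 + (2*1 + 1)))/3 = (3 + √(6 + (2 + 1)))/3 = (3 + √(6 + 3))/3 = (3 + √9)/3 = (3 + 3)/3 = (⅓)*6 = 2)
(4 + 4)*(-5 - 5) + j*(-15) = (4 + 4)*(-5 - 5) + 2*(-15) = 8*(-10) - 30 = -80 - 30 = -110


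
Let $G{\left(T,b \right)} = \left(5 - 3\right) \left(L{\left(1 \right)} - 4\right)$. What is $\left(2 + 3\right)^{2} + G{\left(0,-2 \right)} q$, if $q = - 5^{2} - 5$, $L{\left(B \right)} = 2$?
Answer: $145$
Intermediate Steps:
$G{\left(T,b \right)} = -4$ ($G{\left(T,b \right)} = \left(5 - 3\right) \left(2 - 4\right) = 2 \left(-2\right) = -4$)
$q = -30$ ($q = \left(-1\right) 25 - 5 = -25 - 5 = -30$)
$\left(2 + 3\right)^{2} + G{\left(0,-2 \right)} q = \left(2 + 3\right)^{2} - -120 = 5^{2} + 120 = 25 + 120 = 145$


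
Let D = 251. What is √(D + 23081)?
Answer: 2*√5833 ≈ 152.75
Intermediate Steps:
√(D + 23081) = √(251 + 23081) = √23332 = 2*√5833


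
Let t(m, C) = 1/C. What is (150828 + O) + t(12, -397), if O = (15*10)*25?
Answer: 61367465/397 ≈ 1.5458e+5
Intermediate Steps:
O = 3750 (O = 150*25 = 3750)
(150828 + O) + t(12, -397) = (150828 + 3750) + 1/(-397) = 154578 - 1/397 = 61367465/397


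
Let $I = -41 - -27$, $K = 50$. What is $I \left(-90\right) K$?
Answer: $63000$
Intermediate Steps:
$I = -14$ ($I = -41 + 27 = -14$)
$I \left(-90\right) K = \left(-14\right) \left(-90\right) 50 = 1260 \cdot 50 = 63000$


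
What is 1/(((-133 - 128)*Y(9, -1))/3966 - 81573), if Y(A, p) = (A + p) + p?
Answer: -1322/107840115 ≈ -1.2259e-5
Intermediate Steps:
Y(A, p) = A + 2*p
1/(((-133 - 128)*Y(9, -1))/3966 - 81573) = 1/(((-133 - 128)*(9 + 2*(-1)))/3966 - 81573) = 1/(-261*(9 - 2)*(1/3966) - 81573) = 1/(-261*7*(1/3966) - 81573) = 1/(-1827*1/3966 - 81573) = 1/(-609/1322 - 81573) = 1/(-107840115/1322) = -1322/107840115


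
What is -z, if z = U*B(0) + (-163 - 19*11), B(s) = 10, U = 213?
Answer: -1758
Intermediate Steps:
z = 1758 (z = 213*10 + (-163 - 19*11) = 2130 + (-163 - 1*209) = 2130 + (-163 - 209) = 2130 - 372 = 1758)
-z = -1*1758 = -1758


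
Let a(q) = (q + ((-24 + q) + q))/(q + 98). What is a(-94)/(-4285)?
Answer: 153/8570 ≈ 0.017853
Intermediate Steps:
a(q) = (-24 + 3*q)/(98 + q) (a(q) = (q + (-24 + 2*q))/(98 + q) = (-24 + 3*q)/(98 + q))
a(-94)/(-4285) = (3*(-8 - 94)/(98 - 94))/(-4285) = (3*(-102)/4)*(-1/4285) = (3*(¼)*(-102))*(-1/4285) = -153/2*(-1/4285) = 153/8570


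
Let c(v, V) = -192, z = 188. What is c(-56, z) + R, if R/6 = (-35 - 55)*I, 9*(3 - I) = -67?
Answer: -5832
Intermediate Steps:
I = 94/9 (I = 3 - ⅑*(-67) = 3 + 67/9 = 94/9 ≈ 10.444)
R = -5640 (R = 6*((-35 - 55)*(94/9)) = 6*(-90*94/9) = 6*(-940) = -5640)
c(-56, z) + R = -192 - 5640 = -5832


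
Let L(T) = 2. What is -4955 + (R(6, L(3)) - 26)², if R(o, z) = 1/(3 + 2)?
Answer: -107234/25 ≈ -4289.4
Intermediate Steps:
R(o, z) = ⅕ (R(o, z) = 1/5 = ⅕)
-4955 + (R(6, L(3)) - 26)² = -4955 + (⅕ - 26)² = -4955 + (-129/5)² = -4955 + 16641/25 = -107234/25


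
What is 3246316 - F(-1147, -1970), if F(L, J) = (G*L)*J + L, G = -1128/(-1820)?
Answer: 168078257/91 ≈ 1.8470e+6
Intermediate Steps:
G = 282/455 (G = -1128*(-1/1820) = 282/455 ≈ 0.61978)
F(L, J) = L + 282*J*L/455 (F(L, J) = (282*L/455)*J + L = 282*J*L/455 + L = L + 282*J*L/455)
3246316 - F(-1147, -1970) = 3246316 - (-1147)*(455 + 282*(-1970))/455 = 3246316 - (-1147)*(455 - 555540)/455 = 3246316 - (-1147)*(-555085)/455 = 3246316 - 1*127336499/91 = 3246316 - 127336499/91 = 168078257/91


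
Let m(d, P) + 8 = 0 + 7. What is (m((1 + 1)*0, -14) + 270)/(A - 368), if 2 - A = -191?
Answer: -269/175 ≈ -1.5371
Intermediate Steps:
A = 193 (A = 2 - 1*(-191) = 2 + 191 = 193)
m(d, P) = -1 (m(d, P) = -8 + (0 + 7) = -8 + 7 = -1)
(m((1 + 1)*0, -14) + 270)/(A - 368) = (-1 + 270)/(193 - 368) = 269/(-175) = 269*(-1/175) = -269/175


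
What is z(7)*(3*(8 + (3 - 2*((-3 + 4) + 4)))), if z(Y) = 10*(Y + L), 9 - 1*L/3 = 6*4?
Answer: -1140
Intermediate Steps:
L = -45 (L = 27 - 18*4 = 27 - 3*24 = 27 - 72 = -45)
z(Y) = -450 + 10*Y (z(Y) = 10*(Y - 45) = 10*(-45 + Y) = -450 + 10*Y)
z(7)*(3*(8 + (3 - 2*((-3 + 4) + 4)))) = (-450 + 10*7)*(3*(8 + (3 - 2*((-3 + 4) + 4)))) = (-450 + 70)*(3*(8 + (3 - 2*(1 + 4)))) = -1140*(8 + (3 - 2*5)) = -1140*(8 + (3 - 10)) = -1140*(8 - 7) = -1140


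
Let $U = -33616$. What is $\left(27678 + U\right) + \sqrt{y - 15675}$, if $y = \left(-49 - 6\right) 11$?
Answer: $-5938 + 2 i \sqrt{4070} \approx -5938.0 + 127.59 i$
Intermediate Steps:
$y = -605$ ($y = \left(-55\right) 11 = -605$)
$\left(27678 + U\right) + \sqrt{y - 15675} = \left(27678 - 33616\right) + \sqrt{-605 - 15675} = -5938 + \sqrt{-16280} = -5938 + 2 i \sqrt{4070}$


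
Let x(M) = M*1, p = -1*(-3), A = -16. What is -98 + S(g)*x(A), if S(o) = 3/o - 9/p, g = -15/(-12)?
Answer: -442/5 ≈ -88.400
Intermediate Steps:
g = 5/4 (g = -15*(-1/12) = 5/4 ≈ 1.2500)
p = 3
S(o) = -3 + 3/o (S(o) = 3/o - 9/3 = 3/o - 9*⅓ = 3/o - 3 = -3 + 3/o)
x(M) = M
-98 + S(g)*x(A) = -98 + (-3 + 3/(5/4))*(-16) = -98 + (-3 + 3*(⅘))*(-16) = -98 + (-3 + 12/5)*(-16) = -98 - ⅗*(-16) = -98 + 48/5 = -442/5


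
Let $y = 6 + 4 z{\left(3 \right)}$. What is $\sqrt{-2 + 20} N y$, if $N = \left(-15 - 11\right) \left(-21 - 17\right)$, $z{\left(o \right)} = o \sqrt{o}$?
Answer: $17784 \sqrt{2} + 35568 \sqrt{6} \approx 1.1227 \cdot 10^{5}$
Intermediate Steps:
$z{\left(o \right)} = o^{\frac{3}{2}}$
$y = 6 + 12 \sqrt{3}$ ($y = 6 + 4 \cdot 3^{\frac{3}{2}} = 6 + 4 \cdot 3 \sqrt{3} = 6 + 12 \sqrt{3} \approx 26.785$)
$N = 988$ ($N = \left(-26\right) \left(-38\right) = 988$)
$\sqrt{-2 + 20} N y = \sqrt{-2 + 20} \cdot 988 \left(6 + 12 \sqrt{3}\right) = \sqrt{18} \cdot 988 \left(6 + 12 \sqrt{3}\right) = 3 \sqrt{2} \cdot 988 \left(6 + 12 \sqrt{3}\right) = 2964 \sqrt{2} \left(6 + 12 \sqrt{3}\right)$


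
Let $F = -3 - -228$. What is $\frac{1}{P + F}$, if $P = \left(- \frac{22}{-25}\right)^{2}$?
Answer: $\frac{625}{141109} \approx 0.0044292$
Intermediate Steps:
$F = 225$ ($F = -3 + 228 = 225$)
$P = \frac{484}{625}$ ($P = \left(\left(-22\right) \left(- \frac{1}{25}\right)\right)^{2} = \left(\frac{22}{25}\right)^{2} = \frac{484}{625} \approx 0.7744$)
$\frac{1}{P + F} = \frac{1}{\frac{484}{625} + 225} = \frac{1}{\frac{141109}{625}} = \frac{625}{141109}$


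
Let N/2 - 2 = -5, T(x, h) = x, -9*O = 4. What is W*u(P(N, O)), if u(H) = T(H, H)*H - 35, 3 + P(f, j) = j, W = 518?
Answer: -970732/81 ≈ -11984.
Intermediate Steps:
O = -4/9 (O = -⅑*4 = -4/9 ≈ -0.44444)
N = -6 (N = 4 + 2*(-5) = 4 - 10 = -6)
P(f, j) = -3 + j
u(H) = -35 + H² (u(H) = H*H - 35 = H² - 35 = -35 + H²)
W*u(P(N, O)) = 518*(-35 + (-3 - 4/9)²) = 518*(-35 + (-31/9)²) = 518*(-35 + 961/81) = 518*(-1874/81) = -970732/81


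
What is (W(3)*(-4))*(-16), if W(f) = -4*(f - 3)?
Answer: 0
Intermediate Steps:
W(f) = 12 - 4*f (W(f) = -4*(-3 + f) = 12 - 4*f)
(W(3)*(-4))*(-16) = ((12 - 4*3)*(-4))*(-16) = ((12 - 12)*(-4))*(-16) = (0*(-4))*(-16) = 0*(-16) = 0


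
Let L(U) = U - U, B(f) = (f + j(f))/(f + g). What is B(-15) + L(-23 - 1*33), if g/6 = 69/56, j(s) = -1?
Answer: 448/213 ≈ 2.1033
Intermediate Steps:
g = 207/28 (g = 6*(69/56) = 207/28 ≈ 7.3929)
B(f) = (-1 + f)/(207/28 + f) (B(f) = (f - 1)/(f + 207/28) = (-1 + f)/(207/28 + f))
L(U) = 0
B(-15) + L(-23 - 1*33) = 28*(-1 - 15)/(207 + 28*(-15)) + 0 = 28*(-16)/(207 - 420) + 0 = 28*(-16)/(-213) + 0 = 28*(-1/213)*(-16) + 0 = 448/213 + 0 = 448/213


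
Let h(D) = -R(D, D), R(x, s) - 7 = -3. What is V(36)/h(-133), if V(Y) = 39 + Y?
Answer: -75/4 ≈ -18.750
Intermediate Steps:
R(x, s) = 4 (R(x, s) = 7 - 3 = 4)
h(D) = -4 (h(D) = -1*4 = -4)
V(36)/h(-133) = (39 + 36)/(-4) = 75*(-¼) = -75/4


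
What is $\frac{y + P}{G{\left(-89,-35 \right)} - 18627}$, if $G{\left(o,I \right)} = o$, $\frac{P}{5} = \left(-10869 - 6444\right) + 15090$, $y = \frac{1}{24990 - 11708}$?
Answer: $\frac{147629429}{248585912} \approx 0.59388$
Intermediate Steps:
$y = \frac{1}{13282} \approx 7.529 \cdot 10^{-5}$
$P = -11115$ ($P = 5 \left(\left(-10869 - 6444\right) + 15090\right) = 5 \left(-17313 + 15090\right) = 5 \left(-2223\right) = -11115$)
$\frac{y + P}{G{\left(-89,-35 \right)} - 18627} = \frac{\frac{1}{13282} - 11115}{-89 - 18627} = - \frac{147629429}{13282 \left(-18716\right)} = \left(- \frac{147629429}{13282}\right) \left(- \frac{1}{18716}\right) = \frac{147629429}{248585912}$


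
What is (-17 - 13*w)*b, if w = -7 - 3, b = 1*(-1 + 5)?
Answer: 452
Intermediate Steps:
b = 4 (b = 1*4 = 4)
w = -10
(-17 - 13*w)*b = (-17 - 13*(-10))*4 = (-17 + 130)*4 = 113*4 = 452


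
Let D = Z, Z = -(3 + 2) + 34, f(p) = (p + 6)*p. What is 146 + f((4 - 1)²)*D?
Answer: 4061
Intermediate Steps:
f(p) = p*(6 + p) (f(p) = (6 + p)*p = p*(6 + p))
Z = 29 (Z = -1*5 + 34 = -5 + 34 = 29)
D = 29
146 + f((4 - 1)²)*D = 146 + ((4 - 1)²*(6 + (4 - 1)²))*29 = 146 + (3²*(6 + 3²))*29 = 146 + (9*(6 + 9))*29 = 146 + (9*15)*29 = 146 + 135*29 = 146 + 3915 = 4061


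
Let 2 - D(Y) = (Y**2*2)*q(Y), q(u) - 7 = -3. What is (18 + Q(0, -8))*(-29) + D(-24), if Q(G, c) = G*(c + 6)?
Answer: -5128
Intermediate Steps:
q(u) = 4 (q(u) = 7 - 3 = 4)
Q(G, c) = G*(6 + c)
D(Y) = 2 - 8*Y**2 (D(Y) = 2 - Y**2*2*4 = 2 - 2*Y**2*4 = 2 - 8*Y**2)
(18 + Q(0, -8))*(-29) + D(-24) = (18 + 0*(6 - 8))*(-29) + (2 - 8*(-24)**2) = (18 + 0*(-2))*(-29) + (2 - 8*576) = (18 + 0)*(-29) + (2 - 4608) = 18*(-29) - 4606 = -522 - 4606 = -5128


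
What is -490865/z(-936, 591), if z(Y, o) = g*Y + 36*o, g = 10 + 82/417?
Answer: -13646047/326148 ≈ -41.840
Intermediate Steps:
g = 4252/417 (g = 10 + 82*(1/417) = 10 + 82/417 = 4252/417 ≈ 10.197)
z(Y, o) = 36*o + 4252*Y/417 (z(Y, o) = 4252*Y/417 + 36*o = 36*o + 4252*Y/417)
-490865/z(-936, 591) = -490865/(36*591 + (4252/417)*(-936)) = -490865/(21276 - 1326624/139) = -490865/1630740/139 = -490865*139/1630740 = -13646047/326148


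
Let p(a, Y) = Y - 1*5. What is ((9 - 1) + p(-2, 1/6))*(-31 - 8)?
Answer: -247/2 ≈ -123.50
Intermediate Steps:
p(a, Y) = -5 + Y (p(a, Y) = Y - 5 = -5 + Y)
((9 - 1) + p(-2, 1/6))*(-31 - 8) = ((9 - 1) + (-5 + 1/6))*(-31 - 8) = (8 + (-5 + ⅙))*(-39) = (8 - 29/6)*(-39) = (19/6)*(-39) = -247/2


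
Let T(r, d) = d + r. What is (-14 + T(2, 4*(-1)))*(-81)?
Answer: 1296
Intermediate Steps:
(-14 + T(2, 4*(-1)))*(-81) = (-14 + (4*(-1) + 2))*(-81) = (-14 + (-4 + 2))*(-81) = (-14 - 2)*(-81) = -16*(-81) = 1296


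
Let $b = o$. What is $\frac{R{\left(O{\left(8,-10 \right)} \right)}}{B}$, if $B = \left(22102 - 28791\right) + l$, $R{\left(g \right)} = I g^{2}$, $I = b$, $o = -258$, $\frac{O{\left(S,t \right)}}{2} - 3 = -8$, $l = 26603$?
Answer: $- \frac{4300}{3319} \approx -1.2956$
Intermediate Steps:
$O{\left(S,t \right)} = -10$ ($O{\left(S,t \right)} = 6 + 2 \left(-8\right) = 6 - 16 = -10$)
$b = -258$
$I = -258$
$R{\left(g \right)} = - 258 g^{2}$
$B = 19914$ ($B = \left(22102 - 28791\right) + 26603 = -6689 + 26603 = 19914$)
$\frac{R{\left(O{\left(8,-10 \right)} \right)}}{B} = \frac{\left(-258\right) \left(-10\right)^{2}}{19914} = \left(-258\right) 100 \cdot \frac{1}{19914} = \left(-25800\right) \frac{1}{19914} = - \frac{4300}{3319}$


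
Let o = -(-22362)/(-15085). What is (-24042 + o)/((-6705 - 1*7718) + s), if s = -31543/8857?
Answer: 535399644954/321250295765 ≈ 1.6666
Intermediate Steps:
s = -31543/8857 (s = -31543*1/8857 = -31543/8857 ≈ -3.5614)
o = -22362/15085 (o = -(-22362)*(-1)/15085 = -1*22362/15085 = -22362/15085 ≈ -1.4824)
(-24042 + o)/((-6705 - 1*7718) + s) = (-24042 - 22362/15085)/((-6705 - 1*7718) - 31543/8857) = -362695932/(15085*((-6705 - 7718) - 31543/8857)) = -362695932/(15085*(-14423 - 31543/8857)) = -362695932/(15085*(-127776054/8857)) = -362695932/15085*(-8857/127776054) = 535399644954/321250295765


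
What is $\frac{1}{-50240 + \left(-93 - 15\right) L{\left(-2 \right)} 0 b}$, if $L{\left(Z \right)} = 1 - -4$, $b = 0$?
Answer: $- \frac{1}{50240} \approx -1.9904 \cdot 10^{-5}$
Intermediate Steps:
$L{\left(Z \right)} = 5$ ($L{\left(Z \right)} = 1 + 4 = 5$)
$\frac{1}{-50240 + \left(-93 - 15\right) L{\left(-2 \right)} 0 b} = \frac{1}{-50240 + \left(-93 - 15\right) 5 \cdot 0 \cdot 0} = \frac{1}{-50240 - 108 \cdot 0 \cdot 0} = \frac{1}{-50240 - 0} = \frac{1}{-50240 + 0} = \frac{1}{-50240} = - \frac{1}{50240}$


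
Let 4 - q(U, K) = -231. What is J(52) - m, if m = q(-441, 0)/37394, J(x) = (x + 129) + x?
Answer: 8712567/37394 ≈ 232.99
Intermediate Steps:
q(U, K) = 235 (q(U, K) = 4 - 1*(-231) = 4 + 231 = 235)
J(x) = 129 + 2*x (J(x) = (129 + x) + x = 129 + 2*x)
m = 235/37394 ≈ 0.0062844
J(52) - m = (129 + 2*52) - 1*235/37394 = (129 + 104) - 235/37394 = 233 - 235/37394 = 8712567/37394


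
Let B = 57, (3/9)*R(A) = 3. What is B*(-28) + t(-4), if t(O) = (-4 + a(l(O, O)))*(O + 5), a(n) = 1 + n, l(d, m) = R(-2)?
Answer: -1590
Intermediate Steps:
R(A) = 9 (R(A) = 3*3 = 9)
l(d, m) = 9
t(O) = 30 + 6*O (t(O) = (-4 + (1 + 9))*(O + 5) = (-4 + 10)*(5 + O) = 6*(5 + O) = 30 + 6*O)
B*(-28) + t(-4) = 57*(-28) + (30 + 6*(-4)) = -1596 + (30 - 24) = -1596 + 6 = -1590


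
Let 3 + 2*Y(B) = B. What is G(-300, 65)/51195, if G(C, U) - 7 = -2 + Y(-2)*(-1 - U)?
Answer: 34/10239 ≈ 0.0033206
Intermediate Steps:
Y(B) = -3/2 + B/2
G(C, U) = 15/2 + 5*U/2 (G(C, U) = 7 + (-2 + (-3/2 + (½)*(-2))*(-1 - U)) = 7 + (-2 + (-3/2 - 1)*(-1 - U)) = 7 + (-2 - 5*(-1 - U)/2) = 7 + (-2 + (5/2 + 5*U/2)) = 7 + (½ + 5*U/2) = 15/2 + 5*U/2)
G(-300, 65)/51195 = (15/2 + (5/2)*65)/51195 = (15/2 + 325/2)*(1/51195) = 170*(1/51195) = 34/10239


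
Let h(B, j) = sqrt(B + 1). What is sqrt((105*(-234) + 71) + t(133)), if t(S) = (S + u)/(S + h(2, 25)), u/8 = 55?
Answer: sqrt(-3257794 - 24499*sqrt(3))/sqrt(133 + sqrt(3)) ≈ 156.51*I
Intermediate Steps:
u = 440 (u = 8*55 = 440)
h(B, j) = sqrt(1 + B)
t(S) = (440 + S)/(S + sqrt(3)) (t(S) = (S + 440)/(S + sqrt(1 + 2)) = (440 + S)/(S + sqrt(3)))
sqrt((105*(-234) + 71) + t(133)) = sqrt((105*(-234) + 71) + (440 + 133)/(133 + sqrt(3))) = sqrt((-24570 + 71) + 573/(133 + sqrt(3))) = sqrt(-24499 + 573/(133 + sqrt(3)))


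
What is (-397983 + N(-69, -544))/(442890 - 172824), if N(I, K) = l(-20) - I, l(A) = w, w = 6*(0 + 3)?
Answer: -66316/45011 ≈ -1.4733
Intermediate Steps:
w = 18 (w = 6*3 = 18)
l(A) = 18
N(I, K) = 18 - I
(-397983 + N(-69, -544))/(442890 - 172824) = (-397983 + (18 - 1*(-69)))/(442890 - 172824) = (-397983 + (18 + 69))/270066 = (-397983 + 87)*(1/270066) = -397896*1/270066 = -66316/45011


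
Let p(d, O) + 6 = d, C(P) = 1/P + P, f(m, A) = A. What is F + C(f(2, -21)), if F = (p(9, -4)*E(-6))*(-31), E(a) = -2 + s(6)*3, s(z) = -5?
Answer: 32759/21 ≈ 1560.0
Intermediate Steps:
C(P) = P + 1/P
p(d, O) = -6 + d
E(a) = -17 (E(a) = -2 - 5*3 = -2 - 15 = -17)
F = 1581 (F = ((-6 + 9)*(-17))*(-31) = (3*(-17))*(-31) = -51*(-31) = 1581)
F + C(f(2, -21)) = 1581 + (-21 + 1/(-21)) = 1581 + (-21 - 1/21) = 1581 - 442/21 = 32759/21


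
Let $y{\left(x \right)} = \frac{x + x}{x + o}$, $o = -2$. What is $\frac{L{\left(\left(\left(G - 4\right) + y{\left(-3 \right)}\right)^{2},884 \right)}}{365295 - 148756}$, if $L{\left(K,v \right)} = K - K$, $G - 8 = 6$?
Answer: $0$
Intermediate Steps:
$G = 14$ ($G = 8 + 6 = 14$)
$y{\left(x \right)} = \frac{2 x}{-2 + x}$ ($y{\left(x \right)} = \frac{x + x}{x - 2} = \frac{2 x}{-2 + x}$)
$L{\left(K,v \right)} = 0$
$\frac{L{\left(\left(\left(G - 4\right) + y{\left(-3 \right)}\right)^{2},884 \right)}}{365295 - 148756} = \frac{0}{365295 - 148756} = \frac{0}{216539} = 0 \cdot \frac{1}{216539} = 0$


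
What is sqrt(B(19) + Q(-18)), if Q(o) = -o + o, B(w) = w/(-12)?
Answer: I*sqrt(57)/6 ≈ 1.2583*I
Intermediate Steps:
B(w) = -w/12 (B(w) = w*(-1/12) = -w/12)
Q(o) = 0
sqrt(B(19) + Q(-18)) = sqrt(-1/12*19 + 0) = sqrt(-19/12 + 0) = sqrt(-19/12) = I*sqrt(57)/6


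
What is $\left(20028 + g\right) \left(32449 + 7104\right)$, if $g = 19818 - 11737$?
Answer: $1111795277$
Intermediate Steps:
$g = 8081$
$\left(20028 + g\right) \left(32449 + 7104\right) = \left(20028 + 8081\right) \left(32449 + 7104\right) = 28109 \cdot 39553 = 1111795277$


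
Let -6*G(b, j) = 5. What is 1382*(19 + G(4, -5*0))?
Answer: 75319/3 ≈ 25106.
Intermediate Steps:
G(b, j) = -⅚ (G(b, j) = -⅙*5 = -⅚)
1382*(19 + G(4, -5*0)) = 1382*(19 - ⅚) = 1382*(109/6) = 75319/3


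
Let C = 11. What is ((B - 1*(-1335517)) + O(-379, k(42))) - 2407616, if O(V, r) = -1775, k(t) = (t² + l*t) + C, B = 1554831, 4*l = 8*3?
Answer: 480957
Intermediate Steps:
l = 6 (l = (8*3)/4 = (¼)*24 = 6)
k(t) = 11 + t² + 6*t (k(t) = (t² + 6*t) + 11 = 11 + t² + 6*t)
((B - 1*(-1335517)) + O(-379, k(42))) - 2407616 = ((1554831 - 1*(-1335517)) - 1775) - 2407616 = ((1554831 + 1335517) - 1775) - 2407616 = (2890348 - 1775) - 2407616 = 2888573 - 2407616 = 480957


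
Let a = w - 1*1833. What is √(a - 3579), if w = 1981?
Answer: I*√3431 ≈ 58.575*I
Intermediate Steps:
a = 148 (a = 1981 - 1*1833 = 1981 - 1833 = 148)
√(a - 3579) = √(148 - 3579) = √(-3431) = I*√3431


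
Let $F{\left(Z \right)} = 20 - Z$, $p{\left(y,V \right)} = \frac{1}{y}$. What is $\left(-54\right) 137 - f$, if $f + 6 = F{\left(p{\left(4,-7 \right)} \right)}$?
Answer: $- \frac{29647}{4} \approx -7411.8$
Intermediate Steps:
$f = \frac{55}{4}$ ($f = -6 + \left(20 - \frac{1}{4}\right) = -6 + \frac{79}{4} = \frac{55}{4} \approx 13.75$)
$\left(-54\right) 137 - f = \left(-54\right) 137 - \frac{55}{4} = -7398 - \frac{55}{4} = - \frac{29647}{4}$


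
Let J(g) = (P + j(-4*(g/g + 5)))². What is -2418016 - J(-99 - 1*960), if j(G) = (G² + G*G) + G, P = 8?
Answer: -3708512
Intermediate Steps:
j(G) = G + 2*G² (j(G) = (G² + G²) + G = 2*G² + G = G + 2*G²)
J(g) = 1290496 (J(g) = (8 + (-4*(g/g + 5))*(1 + 2*(-4*(g/g + 5))))² = (8 + (-4*(1 + 5))*(1 + 2*(-4*(1 + 5))))² = (8 + (-4*6)*(1 + 2*(-4*6)))² = (8 - 24*(1 + 2*(-24)))² = (8 - 24*(1 - 48))² = (8 - 24*(-47))² = (8 + 1128)² = 1136² = 1290496)
-2418016 - J(-99 - 1*960) = -2418016 - 1*1290496 = -2418016 - 1290496 = -3708512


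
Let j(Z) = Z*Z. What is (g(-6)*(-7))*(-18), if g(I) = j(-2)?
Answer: 504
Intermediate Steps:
j(Z) = Z²
g(I) = 4 (g(I) = (-2)² = 4)
(g(-6)*(-7))*(-18) = (4*(-7))*(-18) = -28*(-18) = 504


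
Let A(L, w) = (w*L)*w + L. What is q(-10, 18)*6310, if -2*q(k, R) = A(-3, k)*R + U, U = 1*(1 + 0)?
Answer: 17204215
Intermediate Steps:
U = 1 (U = 1*1 = 1)
A(L, w) = L + L*w² (A(L, w) = (L*w)*w + L = L*w² + L = L + L*w²)
q(k, R) = -½ - R*(-3 - 3*k²)/2 (q(k, R) = -((-3*(1 + k²))*R + 1)/2 = -((-3 - 3*k²)*R + 1)/2 = -(R*(-3 - 3*k²) + 1)/2 = -(1 + R*(-3 - 3*k²))/2 = -½ - R*(-3 - 3*k²)/2)
q(-10, 18)*6310 = (-½ + (3/2)*18 + (3/2)*18*(-10)²)*6310 = (-½ + 27 + (3/2)*18*100)*6310 = (-½ + 27 + 2700)*6310 = (5453/2)*6310 = 17204215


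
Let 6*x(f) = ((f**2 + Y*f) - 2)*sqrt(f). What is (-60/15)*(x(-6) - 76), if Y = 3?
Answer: 304 - 32*I*sqrt(6)/3 ≈ 304.0 - 26.128*I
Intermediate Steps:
x(f) = sqrt(f)*(-2 + f**2 + 3*f)/6 (x(f) = (((f**2 + 3*f) - 2)*sqrt(f))/6 = ((-2 + f**2 + 3*f)*sqrt(f))/6 = (sqrt(f)*(-2 + f**2 + 3*f))/6 = sqrt(f)*(-2 + f**2 + 3*f)/6)
(-60/15)*(x(-6) - 76) = (-60/15)*(sqrt(-6)*(-2 + (-6)**2 + 3*(-6))/6 - 76) = (-60*1/15)*((I*sqrt(6))*(-2 + 36 - 18)/6 - 76) = -4*((1/6)*(I*sqrt(6))*16 - 76) = -4*(8*I*sqrt(6)/3 - 76) = -4*(-76 + 8*I*sqrt(6)/3) = 304 - 32*I*sqrt(6)/3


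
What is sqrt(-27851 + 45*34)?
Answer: I*sqrt(26321) ≈ 162.24*I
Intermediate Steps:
sqrt(-27851 + 45*34) = sqrt(-27851 + 1530) = sqrt(-26321) = I*sqrt(26321)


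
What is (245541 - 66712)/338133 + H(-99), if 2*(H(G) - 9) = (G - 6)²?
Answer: 3734360377/676266 ≈ 5522.0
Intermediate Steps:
H(G) = 9 + (-6 + G)²/2 (H(G) = 9 + (G - 6)²/2 = 9 + (-6 + G)²/2)
(245541 - 66712)/338133 + H(-99) = (245541 - 66712)/338133 + (9 + (-6 - 99)²/2) = 178829*(1/338133) + (9 + (½)*(-105)²) = 178829/338133 + (9 + (½)*11025) = 178829/338133 + (9 + 11025/2) = 178829/338133 + 11043/2 = 3734360377/676266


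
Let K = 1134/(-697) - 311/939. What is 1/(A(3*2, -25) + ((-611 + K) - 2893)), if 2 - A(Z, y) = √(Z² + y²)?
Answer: -1500913467337497/5258854877541953452 + 428347997289*√661/5258854877541953452 ≈ -0.00028331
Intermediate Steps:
K = -1281593/654483 (K = 1134*(-1/697) - 311*1/939 = -1134/697 - 311/939 = -1281593/654483 ≈ -1.9582)
A(Z, y) = 2 - √(Z² + y²)
1/(A(3*2, -25) + ((-611 + K) - 2893)) = 1/((2 - √((3*2)² + (-25)²)) + ((-611 - 1281593/654483) - 2893)) = 1/((2 - √(6² + 625)) + (-401170706/654483 - 2893)) = 1/((2 - √(36 + 625)) - 2294590025/654483) = 1/((2 - √661) - 2294590025/654483) = 1/(-2293281059/654483 - √661)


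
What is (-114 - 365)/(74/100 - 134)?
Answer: 23950/6663 ≈ 3.5945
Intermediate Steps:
(-114 - 365)/(74/100 - 134) = -479/(74*(1/100) - 134) = -479/(37/50 - 134) = -479/(-6663/50) = -479*(-50/6663) = 23950/6663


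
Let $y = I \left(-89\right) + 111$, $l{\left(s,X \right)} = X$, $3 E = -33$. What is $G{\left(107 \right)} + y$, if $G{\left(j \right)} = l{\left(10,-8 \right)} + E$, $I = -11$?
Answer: $1071$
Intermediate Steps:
$E = -11$ ($E = \frac{1}{3} \left(-33\right) = -11$)
$G{\left(j \right)} = -19$ ($G{\left(j \right)} = -8 - 11 = -19$)
$y = 1090$ ($y = \left(-11\right) \left(-89\right) + 111 = 979 + 111 = 1090$)
$G{\left(107 \right)} + y = -19 + 1090 = 1071$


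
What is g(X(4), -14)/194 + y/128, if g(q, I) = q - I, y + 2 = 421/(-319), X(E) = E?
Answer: 264765/3960704 ≈ 0.066848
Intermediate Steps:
y = -1059/319 (y = -2 + 421/(-319) = -2 + 421*(-1/319) = -2 - 421/319 = -1059/319 ≈ -3.3197)
g(X(4), -14)/194 + y/128 = (4 - 1*(-14))/194 - 1059/319/128 = (4 + 14)*(1/194) - 1059/319*1/128 = 18*(1/194) - 1059/40832 = 9/97 - 1059/40832 = 264765/3960704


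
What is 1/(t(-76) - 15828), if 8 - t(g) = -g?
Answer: -1/15896 ≈ -6.2909e-5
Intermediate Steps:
t(g) = 8 + g (t(g) = 8 - (-1)*g = 8 + g)
1/(t(-76) - 15828) = 1/((8 - 76) - 15828) = 1/(-68 - 15828) = 1/(-15896) = -1/15896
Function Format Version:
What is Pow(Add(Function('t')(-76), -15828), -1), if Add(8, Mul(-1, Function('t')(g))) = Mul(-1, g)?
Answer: Rational(-1, 15896) ≈ -6.2909e-5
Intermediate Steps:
Function('t')(g) = Add(8, g) (Function('t')(g) = Add(8, Mul(-1, Mul(-1, g))) = Add(8, g))
Pow(Add(Function('t')(-76), -15828), -1) = Pow(Add(Add(8, -76), -15828), -1) = Pow(Add(-68, -15828), -1) = Pow(-15896, -1) = Rational(-1, 15896)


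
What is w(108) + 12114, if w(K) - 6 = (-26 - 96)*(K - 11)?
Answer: 286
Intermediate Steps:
w(K) = 1348 - 122*K (w(K) = 6 + (-26 - 96)*(K - 11) = 6 - 122*(-11 + K) = 6 + (1342 - 122*K) = 1348 - 122*K)
w(108) + 12114 = (1348 - 122*108) + 12114 = (1348 - 13176) + 12114 = -11828 + 12114 = 286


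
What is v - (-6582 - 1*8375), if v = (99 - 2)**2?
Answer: 24366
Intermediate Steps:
v = 9409 (v = 97**2 = 9409)
v - (-6582 - 1*8375) = 9409 - (-6582 - 1*8375) = 9409 - (-6582 - 8375) = 9409 - 1*(-14957) = 9409 + 14957 = 24366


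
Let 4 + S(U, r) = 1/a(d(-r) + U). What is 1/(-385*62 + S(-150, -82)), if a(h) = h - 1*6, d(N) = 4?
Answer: -152/3628849 ≈ -4.1887e-5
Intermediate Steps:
a(h) = -6 + h (a(h) = h - 6 = -6 + h)
S(U, r) = -4 + 1/(-2 + U) (S(U, r) = -4 + 1/(-6 + (4 + U)) = -4 + 1/(-2 + U))
1/(-385*62 + S(-150, -82)) = 1/(-385*62 + (9 - 4*(-150))/(-2 - 150)) = 1/(-23870 + (9 + 600)/(-152)) = 1/(-23870 - 1/152*609) = 1/(-23870 - 609/152) = 1/(-3628849/152) = -152/3628849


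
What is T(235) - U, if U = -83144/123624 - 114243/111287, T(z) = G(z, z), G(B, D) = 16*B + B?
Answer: 6873195456815/1719718011 ≈ 3996.7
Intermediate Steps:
G(B, D) = 17*B
T(z) = 17*z
U = -2922002870/1719718011 (U = -83144*1/123624 - 114243*1/111287 = -10393/15453 - 114243/111287 = -2922002870/1719718011 ≈ -1.6991)
T(235) - U = 17*235 - 1*(-2922002870/1719718011) = 3995 + 2922002870/1719718011 = 6873195456815/1719718011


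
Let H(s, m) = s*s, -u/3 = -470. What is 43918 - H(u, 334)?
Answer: -1944182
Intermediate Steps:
u = 1410 (u = -3*(-470) = 1410)
H(s, m) = s**2
43918 - H(u, 334) = 43918 - 1*1410**2 = 43918 - 1*1988100 = 43918 - 1988100 = -1944182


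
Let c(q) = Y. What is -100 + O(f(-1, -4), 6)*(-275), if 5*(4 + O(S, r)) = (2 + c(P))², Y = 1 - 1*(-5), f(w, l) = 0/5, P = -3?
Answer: -2520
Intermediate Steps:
f(w, l) = 0 (f(w, l) = 0*(⅕) = 0)
Y = 6 (Y = 1 + 5 = 6)
c(q) = 6
O(S, r) = 44/5 (O(S, r) = -4 + (2 + 6)²/5 = -4 + (⅕)*8² = -4 + (⅕)*64 = -4 + 64/5 = 44/5)
-100 + O(f(-1, -4), 6)*(-275) = -100 + (44/5)*(-275) = -100 - 2420 = -2520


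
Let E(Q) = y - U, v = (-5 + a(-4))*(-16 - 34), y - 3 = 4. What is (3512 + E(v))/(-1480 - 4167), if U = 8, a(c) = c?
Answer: -3511/5647 ≈ -0.62175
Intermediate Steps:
y = 7 (y = 3 + 4 = 7)
v = 450 (v = (-5 - 4)*(-16 - 34) = -9*(-50) = 450)
E(Q) = -1 (E(Q) = 7 - 1*8 = 7 - 8 = -1)
(3512 + E(v))/(-1480 - 4167) = (3512 - 1)/(-1480 - 4167) = 3511/(-5647) = 3511*(-1/5647) = -3511/5647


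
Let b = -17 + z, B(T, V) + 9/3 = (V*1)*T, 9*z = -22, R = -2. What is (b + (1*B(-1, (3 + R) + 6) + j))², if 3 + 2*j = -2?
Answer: 330625/324 ≈ 1020.4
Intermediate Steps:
j = -5/2 (j = -3/2 + (½)*(-2) = -3/2 - 1 = -5/2 ≈ -2.5000)
z = -22/9 (z = (⅑)*(-22) = -22/9 ≈ -2.4444)
B(T, V) = -3 + T*V (B(T, V) = -3 + (V*1)*T = -3 + V*T = -3 + T*V)
b = -175/9 (b = -17 - 22/9 = -175/9 ≈ -19.444)
(b + (1*B(-1, (3 + R) + 6) + j))² = (-175/9 + (1*(-3 - ((3 - 2) + 6)) - 5/2))² = (-175/9 + (1*(-3 - (1 + 6)) - 5/2))² = (-175/9 + (1*(-3 - 1*7) - 5/2))² = (-175/9 + (1*(-3 - 7) - 5/2))² = (-175/9 + (1*(-10) - 5/2))² = (-175/9 + (-10 - 5/2))² = (-175/9 - 25/2)² = (-575/18)² = 330625/324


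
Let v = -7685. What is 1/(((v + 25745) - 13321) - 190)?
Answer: 1/4549 ≈ 0.00021983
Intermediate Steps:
1/(((v + 25745) - 13321) - 190) = 1/(((-7685 + 25745) - 13321) - 190) = 1/((18060 - 13321) - 190) = 1/(4739 - 190) = 1/4549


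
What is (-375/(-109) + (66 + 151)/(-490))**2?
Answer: 523082641/58216900 ≈ 8.9851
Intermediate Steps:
(-375/(-109) + (66 + 151)/(-490))**2 = (-375*(-1/109) + 217*(-1/490))**2 = (375/109 - 31/70)**2 = (22871/7630)**2 = 523082641/58216900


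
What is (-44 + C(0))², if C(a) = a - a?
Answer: 1936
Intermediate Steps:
C(a) = 0
(-44 + C(0))² = (-44 + 0)² = (-44)² = 1936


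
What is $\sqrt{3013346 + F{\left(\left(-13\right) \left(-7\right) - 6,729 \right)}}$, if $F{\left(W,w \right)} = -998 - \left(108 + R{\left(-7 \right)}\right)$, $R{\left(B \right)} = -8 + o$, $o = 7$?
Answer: $\sqrt{3012241} \approx 1735.6$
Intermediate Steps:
$R{\left(B \right)} = -1$ ($R{\left(B \right)} = -8 + 7 = -1$)
$F{\left(W,w \right)} = -1105$ ($F{\left(W,w \right)} = -998 - \left(108 - 1\right) = -998 - 107 = -1105$)
$\sqrt{3013346 + F{\left(\left(-13\right) \left(-7\right) - 6,729 \right)}} = \sqrt{3013346 - 1105} = \sqrt{3012241}$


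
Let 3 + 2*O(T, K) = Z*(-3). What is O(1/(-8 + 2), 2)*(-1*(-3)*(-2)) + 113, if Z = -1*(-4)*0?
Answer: 122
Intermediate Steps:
Z = 0 (Z = 4*0 = 0)
O(T, K) = -3/2 (O(T, K) = -3/2 + (0*(-3))/2 = -3/2 + (1/2)*0 = -3/2 + 0 = -3/2)
O(1/(-8 + 2), 2)*(-1*(-3)*(-2)) + 113 = -3*(-1*(-3))*(-2)/2 + 113 = -9*(-2)/2 + 113 = -3/2*(-6) + 113 = 9 + 113 = 122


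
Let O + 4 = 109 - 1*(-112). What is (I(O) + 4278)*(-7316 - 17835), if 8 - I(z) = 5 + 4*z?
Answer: -85840363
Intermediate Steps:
O = 217 (O = -4 + (109 - 1*(-112)) = -4 + (109 + 112) = -4 + 221 = 217)
I(z) = 3 - 4*z (I(z) = 8 - (5 + 4*z) = 8 + (-5 - 4*z) = 3 - 4*z)
(I(O) + 4278)*(-7316 - 17835) = ((3 - 4*217) + 4278)*(-7316 - 17835) = ((3 - 868) + 4278)*(-25151) = (-865 + 4278)*(-25151) = 3413*(-25151) = -85840363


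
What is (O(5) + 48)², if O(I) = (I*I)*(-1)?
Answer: 529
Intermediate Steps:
O(I) = -I² (O(I) = I²*(-1) = -I²)
(O(5) + 48)² = (-1*5² + 48)² = (-1*25 + 48)² = (-25 + 48)² = 23² = 529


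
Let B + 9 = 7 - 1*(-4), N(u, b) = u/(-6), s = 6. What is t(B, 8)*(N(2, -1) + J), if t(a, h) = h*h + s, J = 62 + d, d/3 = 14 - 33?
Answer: 980/3 ≈ 326.67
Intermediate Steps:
d = -57 (d = 3*(14 - 33) = 3*(-19) = -57)
N(u, b) = -u/6 (N(u, b) = u*(-⅙) = -u/6)
J = 5 (J = 62 - 57 = 5)
B = 2 (B = -9 + (7 - 1*(-4)) = -9 + (7 + 4) = -9 + 11 = 2)
t(a, h) = 6 + h² (t(a, h) = h*h + 6 = h² + 6 = 6 + h²)
t(B, 8)*(N(2, -1) + J) = (6 + 8²)*(-⅙*2 + 5) = (6 + 64)*(-⅓ + 5) = 70*(14/3) = 980/3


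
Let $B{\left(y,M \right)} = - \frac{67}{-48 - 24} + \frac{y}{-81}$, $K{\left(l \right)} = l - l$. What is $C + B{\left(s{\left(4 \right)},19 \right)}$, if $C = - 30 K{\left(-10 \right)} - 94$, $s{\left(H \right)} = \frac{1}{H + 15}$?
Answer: $- \frac{1145879}{12312} \approx -93.07$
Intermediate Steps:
$K{\left(l \right)} = 0$
$s{\left(H \right)} = \frac{1}{15 + H}$
$C = -94$ ($C = \left(-30\right) 0 - 94 = 0 - 94 = -94$)
$B{\left(y,M \right)} = \frac{67}{72} - \frac{y}{81}$ ($B{\left(y,M \right)} = - \frac{67}{-72} + y \left(- \frac{1}{81}\right) = \left(-67\right) \left(- \frac{1}{72}\right) - \frac{y}{81} = \frac{67}{72} - \frac{y}{81}$)
$C + B{\left(s{\left(4 \right)},19 \right)} = -94 + \left(\frac{67}{72} - \frac{1}{81 \left(15 + 4\right)}\right) = -94 + \left(\frac{67}{72} - \frac{1}{81 \cdot 19}\right) = -94 + \left(\frac{67}{72} - \frac{1}{1539}\right) = -94 + \frac{11449}{12312} = - \frac{1145879}{12312}$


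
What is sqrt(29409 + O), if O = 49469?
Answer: sqrt(78878) ≈ 280.85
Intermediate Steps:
sqrt(29409 + O) = sqrt(29409 + 49469) = sqrt(78878)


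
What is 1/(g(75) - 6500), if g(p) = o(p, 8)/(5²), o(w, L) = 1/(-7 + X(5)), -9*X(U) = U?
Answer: -1700/11050009 ≈ -0.00015385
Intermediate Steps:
X(U) = -U/9
o(w, L) = -9/68 (o(w, L) = 1/(-7 - ⅑*5) = 1/(-7 - 5/9) = 1/(-68/9) = -9/68)
g(p) = -9/1700 (g(p) = -9/(68*(5²)) = -9/68/25 = -9/68*1/25 = -9/1700)
1/(g(75) - 6500) = 1/(-9/1700 - 6500) = 1/(-11050009/1700) = -1700/11050009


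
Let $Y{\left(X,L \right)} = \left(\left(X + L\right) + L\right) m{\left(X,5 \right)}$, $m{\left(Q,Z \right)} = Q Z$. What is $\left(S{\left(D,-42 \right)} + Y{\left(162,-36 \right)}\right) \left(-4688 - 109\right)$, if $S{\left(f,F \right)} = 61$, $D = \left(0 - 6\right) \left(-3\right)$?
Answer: $-349993917$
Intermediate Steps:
$D = 18$ ($D = \left(-6\right) \left(-3\right) = 18$)
$Y{\left(X,L \right)} = 5 X \left(X + 2 L\right)$ ($Y{\left(X,L \right)} = \left(\left(X + L\right) + L\right) X 5 = \left(\left(L + X\right) + L\right) 5 X = \left(X + 2 L\right) 5 X = 5 X \left(X + 2 L\right)$)
$\left(S{\left(D,-42 \right)} + Y{\left(162,-36 \right)}\right) \left(-4688 - 109\right) = \left(61 + 5 \cdot 162 \left(162 + 2 \left(-36\right)\right)\right) \left(-4688 - 109\right) = \left(61 + 5 \cdot 162 \left(162 - 72\right)\right) \left(-4797\right) = \left(61 + 5 \cdot 162 \cdot 90\right) \left(-4797\right) = \left(61 + 72900\right) \left(-4797\right) = 72961 \left(-4797\right) = -349993917$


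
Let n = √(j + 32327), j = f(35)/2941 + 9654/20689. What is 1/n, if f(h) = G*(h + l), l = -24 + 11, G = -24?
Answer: √414133598065925045/115705728985 ≈ 0.0055618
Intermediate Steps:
l = -13
f(h) = 312 - 24*h (f(h) = -24*(h - 13) = -24*(-13 + h) = 312 - 24*h)
j = 1027566/3579197 (j = (312 - 24*35)/2941 + 9654/20689 = (312 - 840)*(1/2941) + 9654*(1/20689) = -528*1/2941 + 9654/20689 = -528/2941 + 9654/20689 = 1027566/3579197 ≈ 0.28709)
n = √414133598065925045/3579197 (n = √(1027566/3579197 + 32327) = √(115705728985/3579197) = √414133598065925045/3579197 ≈ 179.80)
1/n = 1/(√414133598065925045/3579197) = √414133598065925045/115705728985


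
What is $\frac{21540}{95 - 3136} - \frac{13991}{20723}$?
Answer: $- \frac{28760003}{3706979} \approx -7.7583$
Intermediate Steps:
$\frac{21540}{95 - 3136} - \frac{13991}{20723} = \frac{21540}{95 - 3136} - \frac{823}{1219} = \frac{21540}{-3041} - \frac{823}{1219} = 21540 \left(- \frac{1}{3041}\right) - \frac{823}{1219} = - \frac{21540}{3041} - \frac{823}{1219} = - \frac{28760003}{3706979}$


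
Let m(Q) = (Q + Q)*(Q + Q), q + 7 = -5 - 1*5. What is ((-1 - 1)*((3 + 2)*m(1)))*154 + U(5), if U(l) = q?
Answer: -6177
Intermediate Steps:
q = -17 (q = -7 + (-5 - 1*5) = -7 + (-5 - 5) = -7 - 10 = -17)
U(l) = -17
m(Q) = 4*Q² (m(Q) = (2*Q)*(2*Q) = 4*Q²)
((-1 - 1)*((3 + 2)*m(1)))*154 + U(5) = ((-1 - 1)*((3 + 2)*(4*1²)))*154 - 17 = -10*4*1*154 - 17 = -10*4*154 - 17 = -2*20*154 - 17 = -40*154 - 17 = -6160 - 17 = -6177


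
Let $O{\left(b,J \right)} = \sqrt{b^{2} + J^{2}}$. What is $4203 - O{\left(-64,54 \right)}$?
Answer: $4203 - 2 \sqrt{1753} \approx 4119.3$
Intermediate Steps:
$O{\left(b,J \right)} = \sqrt{J^{2} + b^{2}}$
$4203 - O{\left(-64,54 \right)} = 4203 - \sqrt{54^{2} + \left(-64\right)^{2}} = 4203 - \sqrt{2916 + 4096} = 4203 - \sqrt{7012} = 4203 - 2 \sqrt{1753}$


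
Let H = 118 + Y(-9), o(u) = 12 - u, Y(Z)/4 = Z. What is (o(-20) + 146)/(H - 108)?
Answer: -89/13 ≈ -6.8462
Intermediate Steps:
Y(Z) = 4*Z
H = 82 (H = 118 + 4*(-9) = 118 - 36 = 82)
(o(-20) + 146)/(H - 108) = ((12 - 1*(-20)) + 146)/(82 - 108) = ((12 + 20) + 146)/(-26) = (32 + 146)*(-1/26) = 178*(-1/26) = -89/13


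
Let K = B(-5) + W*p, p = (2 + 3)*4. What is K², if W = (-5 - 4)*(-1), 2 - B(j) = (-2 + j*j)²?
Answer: 120409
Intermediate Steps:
B(j) = 2 - (-2 + j²)² (B(j) = 2 - (-2 + j*j)² = 2 - (-2 + j²)²)
p = 20 (p = 5*4 = 20)
W = 9 (W = -9*(-1) = 9)
K = -347 (K = (2 - (-2 + (-5)²)²) + 9*20 = (2 - (-2 + 25)²) + 180 = (2 - 1*23²) + 180 = (2 - 1*529) + 180 = (2 - 529) + 180 = -527 + 180 = -347)
K² = (-347)² = 120409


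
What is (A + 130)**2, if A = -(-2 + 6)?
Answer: 15876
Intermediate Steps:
A = -4 (A = -1*4 = -4)
(A + 130)**2 = (-4 + 130)**2 = 126**2 = 15876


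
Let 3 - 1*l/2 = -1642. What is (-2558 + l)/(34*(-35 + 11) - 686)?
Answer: -366/751 ≈ -0.48735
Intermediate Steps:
l = 3290 (l = 6 - 2*(-1642) = 6 + 3284 = 3290)
(-2558 + l)/(34*(-35 + 11) - 686) = (-2558 + 3290)/(34*(-35 + 11) - 686) = 732/(34*(-24) - 686) = 732/(-816 - 686) = 732/(-1502) = 732*(-1/1502) = -366/751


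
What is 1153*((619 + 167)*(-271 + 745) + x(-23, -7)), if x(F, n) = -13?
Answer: 429551303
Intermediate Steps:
1153*((619 + 167)*(-271 + 745) + x(-23, -7)) = 1153*((619 + 167)*(-271 + 745) - 13) = 1153*(786*474 - 13) = 1153*(372564 - 13) = 1153*372551 = 429551303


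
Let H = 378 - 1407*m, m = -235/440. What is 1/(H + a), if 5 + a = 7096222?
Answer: 88/624566489 ≈ 1.4090e-7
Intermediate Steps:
m = -47/88 (m = -235*1/440 = -47/88 ≈ -0.53409)
a = 7096217 (a = -5 + 7096222 = 7096217)
H = 99393/88 (H = 378 - 1407*(-47/88) = 378 + 66129/88 = 99393/88 ≈ 1129.5)
1/(H + a) = 1/(99393/88 + 7096217) = 1/(624566489/88) = 88/624566489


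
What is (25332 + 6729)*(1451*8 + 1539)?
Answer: 421505967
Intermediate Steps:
(25332 + 6729)*(1451*8 + 1539) = 32061*(11608 + 1539) = 32061*13147 = 421505967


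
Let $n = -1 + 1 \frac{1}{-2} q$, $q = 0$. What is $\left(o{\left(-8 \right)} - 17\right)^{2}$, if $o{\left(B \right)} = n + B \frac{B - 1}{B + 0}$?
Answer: $729$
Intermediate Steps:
$n = -1$ ($n = -1 + 1 \frac{1}{-2} \cdot 0 = -1 + 1 \left(- \frac{1}{2}\right) 0 = -1 - 0 = -1 + 0 = -1$)
$o{\left(B \right)} = -2 + B$ ($o{\left(B \right)} = -1 + B \frac{B - 1}{B + 0} = -1 + B \frac{-1 + B}{B} = -1 + \left(-1 + B\right) = -2 + B$)
$\left(o{\left(-8 \right)} - 17\right)^{2} = \left(\left(-2 - 8\right) - 17\right)^{2} = \left(-10 - 17\right)^{2} = \left(-27\right)^{2} = 729$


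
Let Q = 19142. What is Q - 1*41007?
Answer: -21865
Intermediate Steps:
Q - 1*41007 = 19142 - 1*41007 = 19142 - 41007 = -21865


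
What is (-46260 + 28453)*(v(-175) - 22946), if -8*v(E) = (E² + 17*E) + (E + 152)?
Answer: 3760749365/8 ≈ 4.7009e+8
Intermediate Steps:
v(E) = -19 - 9*E/4 - E²/8 (v(E) = -((E² + 17*E) + (E + 152))/8 = -((E² + 17*E) + (152 + E))/8 = -(152 + E² + 18*E)/8 = -19 - 9*E/4 - E²/8)
(-46260 + 28453)*(v(-175) - 22946) = (-46260 + 28453)*((-19 - 9/4*(-175) - ⅛*(-175)²) - 22946) = -17807*((-19 + 1575/4 - ⅛*30625) - 22946) = -17807*((-19 + 1575/4 - 30625/8) - 22946) = -17807*(-27627/8 - 22946) = -17807*(-211195/8) = 3760749365/8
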